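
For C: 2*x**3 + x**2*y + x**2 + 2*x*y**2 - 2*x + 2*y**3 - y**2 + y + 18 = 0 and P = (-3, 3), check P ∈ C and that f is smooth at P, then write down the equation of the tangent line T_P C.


Tangent line at P: 46*x + 22*y + 72 = 0.

Step 1: f(-3, 3) = 0, so P lies on C.
Step 2: partial derivatives
  f_x(x, y) = 6*x**2 + 2*x*y + 2*x + 2*y**2 - 2, f_y(x, y) = x**2 + 4*x*y + 6*y**2 - 2*y + 1.
  f_x(P) = 46, f_y(P) = 22 (gradient nonzero, so P is smooth).
Step 3: tangent line at P: 46·(x − -3) + 22·(y − 3) = 0.
Expanding: 46*x + 22*y + 72 = 0.


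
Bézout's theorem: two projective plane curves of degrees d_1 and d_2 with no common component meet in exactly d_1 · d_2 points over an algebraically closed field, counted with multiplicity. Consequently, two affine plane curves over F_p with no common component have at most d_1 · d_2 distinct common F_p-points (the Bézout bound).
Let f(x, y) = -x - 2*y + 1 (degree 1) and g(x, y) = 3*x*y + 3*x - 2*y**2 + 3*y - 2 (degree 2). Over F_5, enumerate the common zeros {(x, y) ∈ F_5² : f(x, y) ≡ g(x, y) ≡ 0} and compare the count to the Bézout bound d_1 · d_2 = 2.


Common zeros: ∅; count = 0; Bézout bound = 2.

deg(f) = 1, deg(g) = 2, so Bézout bound = 2.
Scan x ∈ F_5. For each x, list the y ∈ F_5 with f(x, y) ≡ 0 and those with g(x, y) ≡ 0 (mod 5); the common zeros in that column are the intersection.
  x = 0: f ≡ 0 at y ∈ {3}; g ≡ 0 at y ∈ ∅; common: ∅.
  x = 1: f ≡ 0 at y ∈ {0}; g ≡ 0 at y ∈ {1, 2}; common: ∅.
  x = 2: f ≡ 0 at y ∈ {2}; g ≡ 0 at y ∈ ∅; common: ∅.
  x = 3: f ≡ 0 at y ∈ {4}; g ≡ 0 at y ∈ {3}; common: ∅.
  x = 4: f ≡ 0 at y ∈ {1}; g ≡ 0 at y ∈ {0}; common: ∅.
Collecting: common zeros = ∅, so the count is 0.
Comparison with the Bézout bound: 0 ≤ 2 = deg(f)·deg(g), as expected for curves with no common component (the affine F_5-count falls short of the bound because intersections may lie at infinity, over extension fields, or carry multiplicity).


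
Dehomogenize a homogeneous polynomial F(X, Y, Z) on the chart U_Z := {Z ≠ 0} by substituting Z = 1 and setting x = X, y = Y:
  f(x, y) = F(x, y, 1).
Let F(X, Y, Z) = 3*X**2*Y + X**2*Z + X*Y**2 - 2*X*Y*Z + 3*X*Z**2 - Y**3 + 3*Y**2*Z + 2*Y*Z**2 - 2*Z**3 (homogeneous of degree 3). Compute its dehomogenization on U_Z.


f(x, y) = 3*x**2*y + x**2 + x*y**2 - 2*x*y + 3*x - y**3 + 3*y**2 + 2*y - 2

On U_Z we set Z = 1. Each monomial c·X^i·Y^j·Z^k in F becomes c·x^i·y^j·1^k = c·x^i·y^j.
Substituting Z = 1: F(X, Y, 1) = 3*x**2*y + x**2 + x*y**2 - 2*x*y + 3*x - y**3 + 3*y**2 + 2*y - 2.
Note: deg(f) ≤ deg(F) = 3; strict inequality happens when F is divisible by Z (lost terms).


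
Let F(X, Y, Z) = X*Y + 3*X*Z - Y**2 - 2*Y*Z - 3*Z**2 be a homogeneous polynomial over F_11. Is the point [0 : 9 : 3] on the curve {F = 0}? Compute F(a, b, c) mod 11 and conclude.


F(0,9,3) ≡ 3 (mod 11); P is NOT on the curve.

Evaluate F(0, 9, 3) term-by-term (mod 11).
  X*Y ↦ 1·0·9·1 = 0
  3*X*Z ↦ 3·0·1·3 = 0
  -Y**2 ↦ -1·1·81·1 = -81
  -2*Y*Z ↦ -2·1·9·3 = -54
  -3*Z**2 ↦ -3·1·1·9 = -27
Sum: F(0, 9, 3) = (0) + (0) + (-81) + (-54) + (-27) = -162.
Reducing mod 11: -162 ≡ 3 (mod 11).
Since F(a, b, c) ≡ 3 ≠ 0 (mod 11), P does NOT lie on the curve.


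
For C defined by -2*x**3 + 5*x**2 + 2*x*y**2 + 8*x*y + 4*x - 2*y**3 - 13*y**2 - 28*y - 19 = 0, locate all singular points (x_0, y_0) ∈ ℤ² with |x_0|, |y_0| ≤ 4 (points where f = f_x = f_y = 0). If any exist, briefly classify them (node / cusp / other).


Singular points: {(1, -2)}; classification: node.

Compute partial derivatives:
  f_x = -6*x**2 + 10*x + 2*y**2 + 8*y + 4.
  f_y = 4*x*y + 8*x - 6*y**2 - 26*y - 28.
Scan x_0 ∈ {−4, ..., 4}. For each x_0, f_y(x_0, y) is a polynomial in y; find its integer roots y ∈ {−4, ..., 4}, then test f_x and f at those candidates.
  x = -4: f_y(-4, y) = -6*y**2 - 42*y - 60; vanishes at y ∈ {-2}. (-4, -2): f_x = -140 ≠ 0.
  x = -3: f_y(-3, y) = -6*y**2 - 38*y - 52; vanishes at y ∈ {-2}. (-3, -2): f_x = -88 ≠ 0.
  x = -2: f_y(-2, y) = -6*y**2 - 34*y - 44; vanishes at y ∈ {-2}. (-2, -2): f_x = -48 ≠ 0.
  x = -1: f_y(-1, y) = -6*y**2 - 30*y - 36; vanishes at y ∈ {-3, -2}. (-1, -3): f_x = -18 ≠ 0; (-1, -2): f_x = -20 ≠ 0.
  x = 0: f_y(0, y) = -6*y**2 - 26*y - 28; vanishes at y ∈ {-2}. (0, -2): f_x = -4 ≠ 0.
  x = 1: f_y(1, y) = -6*y**2 - 22*y - 20; vanishes at y ∈ {-2}. (1, -2): f_x = 0, f = 0 — SINGULAR.
  x = 2: f_y(2, y) = -6*y**2 - 18*y - 12; vanishes at y ∈ {-2, -1}. (2, -2): f_x = -8 ≠ 0; (2, -1): f_x = -6 ≠ 0.
  x = 3: f_y(3, y) = -6*y**2 - 14*y - 4; vanishes at y ∈ {-2}. (3, -2): f_x = -28 ≠ 0.
  x = 4: f_y(4, y) = -6*y**2 - 10*y + 4; vanishes at y ∈ {-2}. (4, -2): f_x = -60 ≠ 0.
Only singular point on the grid: (1, -2).
Classify: substitute x = 1 + u, y = -2 + v and expand: f = -2*u**3 - u**2 + 2*u*v**2 - 2*v**3 + v**2.
No constant or linear terms (consistent with a singular point). Quadratic part: -u**2 + v**2. Cubic part: -2*u**3 + 2*u*v**2 - 2*v**3.
The quadratic part v**2 - u**2 = (v − u)(v + u) splits into two distinct linear factors, so there are two distinct tangent lines y − -2 = ±(x − 1) — this is a node (ordinary double point).
Classification: node.


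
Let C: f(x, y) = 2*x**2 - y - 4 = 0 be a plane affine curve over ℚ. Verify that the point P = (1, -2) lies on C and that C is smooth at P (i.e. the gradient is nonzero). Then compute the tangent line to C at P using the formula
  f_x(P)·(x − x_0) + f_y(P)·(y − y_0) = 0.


Tangent line at P: 4*x - y - 6 = 0.

Step 1: f(1, -2) = 0, so P lies on C.
Step 2: partial derivatives
  f_x(x, y) = 4*x, f_y(x, y) = -1.
  f_x(P) = 4, f_y(P) = -1 (gradient nonzero, so P is smooth).
Step 3: tangent line at P: 4·(x − 1) + -1·(y − -2) = 0.
Expanding: 4*x - y - 6 = 0.


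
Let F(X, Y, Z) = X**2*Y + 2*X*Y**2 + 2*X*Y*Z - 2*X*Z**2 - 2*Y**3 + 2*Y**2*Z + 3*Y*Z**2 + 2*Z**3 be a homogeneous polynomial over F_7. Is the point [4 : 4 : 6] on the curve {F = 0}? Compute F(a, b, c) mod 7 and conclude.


F(4,4,6) ≡ 2 (mod 7); P is NOT on the curve.

Evaluate F(4, 4, 6) term-by-term (mod 7).
  X**2*Y ↦ 1·16·4·1 = 64
  2*X*Y**2 ↦ 2·4·16·1 = 128
  2*X*Y*Z ↦ 2·4·4·6 = 192
  -2*X*Z**2 ↦ -2·4·1·36 = -288
  -2*Y**3 ↦ -2·1·64·1 = -128
  2*Y**2*Z ↦ 2·1·16·6 = 192
  3*Y*Z**2 ↦ 3·1·4·36 = 432
  2*Z**3 ↦ 2·1·1·216 = 432
Sum: F(4, 4, 6) = (64) + (128) + (192) + (-288) + (-128) + (192) + (432) + (432) = 1024.
Reducing mod 7: 1024 ≡ 2 (mod 7).
Since F(a, b, c) ≡ 2 ≠ 0 (mod 7), P does NOT lie on the curve.


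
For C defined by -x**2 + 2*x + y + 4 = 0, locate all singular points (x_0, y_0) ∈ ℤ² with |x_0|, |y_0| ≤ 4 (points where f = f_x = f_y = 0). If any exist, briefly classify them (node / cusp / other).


No singular points in the scanned grid; C is smooth there.

Compute partial derivatives:
  f_x = 2 - 2*x.
  f_y = 1.
f_y = 1 is a nonzero constant, so f_y never vanishes: no point (x, y) can satisfy f = f_x = f_y = 0. In particular no (x, y) ∈ {−4, ..., 4}² is singular; the curve is smooth.


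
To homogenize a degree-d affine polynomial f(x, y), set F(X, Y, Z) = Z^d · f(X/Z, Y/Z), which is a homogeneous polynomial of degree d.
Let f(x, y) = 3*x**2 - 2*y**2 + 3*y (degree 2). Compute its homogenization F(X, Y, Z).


F(X, Y, Z) = 3*X**2 - 2*Y**2 + 3*Y*Z

deg(f) = 2.
Substitute x = X/Z, y = Y/Z into f, then multiply by Z^2.
  monomial 3·x^2·y^0 ↦ 3·X^2·Y^0·Z^0.
  monomial -2·x^0·y^2 ↦ -2·X^0·Y^2·Z^0.
  monomial 3·x^0·y^1 ↦ 3·X^0·Y^1·Z^1.
Collecting: F(X, Y, Z) = 3*X**2 - 2*Y**2 + 3*Y*Z.


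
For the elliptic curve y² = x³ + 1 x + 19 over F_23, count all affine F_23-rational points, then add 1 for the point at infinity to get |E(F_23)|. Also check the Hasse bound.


Affine points = {(2, 11), (2, 12), (3, 7), (3, 16), (4, 8), (4, 15), (7, 1), (7, 22), (11, 2), (11, 21), (17, 2), (17, 21), (18, 2), (18, 21), (20, 9), (20, 14), (21, 3), (21, 20)}; affine count = 18; |E(F_23)| = 19.

Discriminant check: Δ ∝ 4a³ + 27b² = 4·1³ + 27·19² = 4·1 + 27·361 ≡ 22 (mod 23). Nonzero ⇒ E is nonsingular.
For each x ∈ F_23, compute rhs = x³ + 1·x + 19 mod 23, then count y ∈ F_23 with y² ≡ rhs.
  x = 0: rhs = 19, matching y values: none (0 points).
  x = 1: rhs = 21, matching y values: none (0 points).
  x = 2: rhs = 6, matching y values: 11, 12 (2 points).
  x = 3: rhs = 3, matching y values: 7, 16 (2 points).
  x = 4: rhs = 18, matching y values: 8, 15 (2 points).
  x = 5: rhs = 11, matching y values: none (0 points).
  x = 6: rhs = 11, matching y values: none (0 points).
  x = 7: rhs = 1, matching y values: 1, 22 (2 points).
  x = 8: rhs = 10, matching y values: none (0 points).
  x = 9: rhs = 21, matching y values: none (0 points).
  x = 10: rhs = 17, matching y values: none (0 points).
  x = 11: rhs = 4, matching y values: 2, 21 (2 points).
  x = 12: rhs = 11, matching y values: none (0 points).
  x = 13: rhs = 21, matching y values: none (0 points).
  x = 14: rhs = 17, matching y values: none (0 points).
  x = 15: rhs = 5, matching y values: none (0 points).
  x = 16: rhs = 14, matching y values: none (0 points).
  x = 17: rhs = 4, matching y values: 2, 21 (2 points).
  x = 18: rhs = 4, matching y values: 2, 21 (2 points).
  x = 19: rhs = 20, matching y values: none (0 points).
  x = 20: rhs = 12, matching y values: 9, 14 (2 points).
  x = 21: rhs = 9, matching y values: 3, 20 (2 points).
  x = 22: rhs = 17, matching y values: none (0 points).
Total affine count: 18.
Full point count |E(F_23)| = 18 + 1 = 19.
Hasse bound: |19 − (23+1)| = |-5| = 5 ≤ 2√23 ≈ 9.5917 ✓.


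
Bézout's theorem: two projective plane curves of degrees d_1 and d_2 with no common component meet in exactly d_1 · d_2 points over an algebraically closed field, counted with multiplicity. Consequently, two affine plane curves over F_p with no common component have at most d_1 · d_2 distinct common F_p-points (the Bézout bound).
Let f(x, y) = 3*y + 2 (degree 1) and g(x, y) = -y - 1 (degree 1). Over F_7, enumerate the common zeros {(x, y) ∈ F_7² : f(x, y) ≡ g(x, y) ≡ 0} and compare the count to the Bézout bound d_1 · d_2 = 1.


Common zeros: ∅; count = 0; Bézout bound = 1.

deg(f) = 1, deg(g) = 1, so Bézout bound = 1.
Scan x ∈ F_7. For each x, list the y ∈ F_7 with f(x, y) ≡ 0 and those with g(x, y) ≡ 0 (mod 7); the common zeros in that column are the intersection.
  x = 0: f ≡ 0 at y ∈ {4}; g ≡ 0 at y ∈ {6}; common: ∅.
  x = 1: f ≡ 0 at y ∈ {4}; g ≡ 0 at y ∈ {6}; common: ∅.
  x = 2: f ≡ 0 at y ∈ {4}; g ≡ 0 at y ∈ {6}; common: ∅.
  x = 3: f ≡ 0 at y ∈ {4}; g ≡ 0 at y ∈ {6}; common: ∅.
  x = 4: f ≡ 0 at y ∈ {4}; g ≡ 0 at y ∈ {6}; common: ∅.
  x = 5: f ≡ 0 at y ∈ {4}; g ≡ 0 at y ∈ {6}; common: ∅.
  x = 6: f ≡ 0 at y ∈ {4}; g ≡ 0 at y ∈ {6}; common: ∅.
Collecting: common zeros = ∅, so the count is 0.
Comparison with the Bézout bound: 0 ≤ 1 = deg(f)·deg(g), as expected for curves with no common component (the affine F_7-count falls short of the bound because intersections may lie at infinity, over extension fields, or carry multiplicity).


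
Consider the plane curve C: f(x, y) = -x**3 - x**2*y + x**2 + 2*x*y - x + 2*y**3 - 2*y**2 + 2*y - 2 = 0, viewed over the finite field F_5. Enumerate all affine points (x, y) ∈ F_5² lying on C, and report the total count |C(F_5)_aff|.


Affine F_5-points: {(0, 1), (0, 2), (0, 3), (1, 1), (1, 4), (3, 3), (4, 1)}; count = 7.

For each of the 25 pairs (x, y) ∈ F_5², evaluate f(x, y) mod 5. Record the zeros.
  x = 0: [0↦3, 1↦0, 2↦0, 3↦0, 4↦2]  zeros at y ∈ {1, 2, 3}
  x = 1: [0↦2, 1↦0, 2↦1, 3↦2, 4↦0]  zeros at y ∈ {1, 4}
  x = 2: [0↦2, 1↦4, 2↦4, 3↦4, 4↦1]  zeros at y ∈ ∅
  x = 3: [0↦2, 1↦1, 2↦3, 3↦0, 4↦4]  zeros at y ∈ {3}
  x = 4: [0↦1, 1↦0, 2↦2, 3↦4, 4↦3]  zeros at y ∈ {1}
Collecting zeros: affine points = {(0, 1), (0, 2), (0, 3), (1, 1), (1, 4), (3, 3), (4, 1)}.
Total count |C(F_5)_aff| = 7.


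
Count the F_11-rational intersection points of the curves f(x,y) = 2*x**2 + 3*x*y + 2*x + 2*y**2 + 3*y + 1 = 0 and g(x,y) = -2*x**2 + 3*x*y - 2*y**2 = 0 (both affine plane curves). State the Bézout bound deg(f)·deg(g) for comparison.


Common zeros: {(5, 4), (5, 9), (6, 7), (10, 7)}; count = 4; Bézout bound = 4.

deg(f) = 2, deg(g) = 2, so Bézout bound = 4.
Scan x ∈ F_11. For each x, list the y ∈ F_11 with f(x, y) ≡ 0 and those with g(x, y) ≡ 0 (mod 11); the common zeros in that column are the intersection.
  x = 0: f ≡ 0 at y ∈ {5, 10}; g ≡ 0 at y ∈ {0}; common: ∅.
  x = 1: f ≡ 0 at y ∈ ∅; g ≡ 0 at y ∈ {3, 4}; common: ∅.
  x = 2: f ≡ 0 at y ∈ ∅; g ≡ 0 at y ∈ {6, 8}; common: ∅.
  x = 3: f ≡ 0 at y ∈ ∅; g ≡ 0 at y ∈ {1, 9}; common: ∅.
  x = 4: f ≡ 0 at y ∈ ∅; g ≡ 0 at y ∈ {1, 5}; common: ∅.
  x = 5: f ≡ 0 at y ∈ {4, 9}; g ≡ 0 at y ∈ {4, 9}; common: {4, 9}.
  x = 6: f ≡ 0 at y ∈ {7, 10}; g ≡ 0 at y ∈ {2, 7}; common: {7}.
  x = 7: f ≡ 0 at y ∈ ∅; g ≡ 0 at y ∈ {6, 10}; common: ∅.
  x = 8: f ≡ 0 at y ∈ {5, 9}; g ≡ 0 at y ∈ {2, 10}; common: ∅.
  x = 9: f ≡ 0 at y ∈ ∅; g ≡ 0 at y ∈ {3, 5}; common: ∅.
  x = 10: f ≡ 0 at y ∈ {4, 7}; g ≡ 0 at y ∈ {7, 8}; common: {7}.
Collecting: common zeros = {(5, 4), (5, 9), (6, 7), (10, 7)}, so the count is 4.
Comparison with the Bézout bound: 4 ≤ 4 = deg(f)·deg(g), as expected for curves with no common component (the bound is attained).


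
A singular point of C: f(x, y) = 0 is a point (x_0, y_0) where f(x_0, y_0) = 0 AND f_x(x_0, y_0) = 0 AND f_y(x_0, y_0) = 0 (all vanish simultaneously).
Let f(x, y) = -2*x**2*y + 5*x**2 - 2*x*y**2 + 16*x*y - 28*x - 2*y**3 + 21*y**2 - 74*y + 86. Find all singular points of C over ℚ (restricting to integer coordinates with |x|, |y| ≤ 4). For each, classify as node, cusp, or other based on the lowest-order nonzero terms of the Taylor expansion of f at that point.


Singular points: {(1, 3)}; classification: node.

Compute partial derivatives:
  f_x = -4*x*y + 10*x - 2*y**2 + 16*y - 28.
  f_y = -2*x**2 - 4*x*y + 16*x - 6*y**2 + 42*y - 74.
Scan x_0 ∈ {−4, ..., 4}. For each x_0, f_y(x_0, y) is a polynomial in y; find its integer roots y ∈ {−4, ..., 4}, then test f_x and f at those candidates.
  x = -4: f_y(-4, y) = -6*y**2 + 58*y - 170; no integer root y with |y| ≤ 4.
  x = -3: f_y(-3, y) = -6*y**2 + 54*y - 140; no integer root y with |y| ≤ 4.
  x = -2: f_y(-2, y) = -6*y**2 + 50*y - 114; no integer root y with |y| ≤ 4.
  x = -1: f_y(-1, y) = -6*y**2 + 46*y - 92; no integer root y with |y| ≤ 4.
  x = 0: f_y(0, y) = -6*y**2 + 42*y - 74; no integer root y with |y| ≤ 4.
  x = 1: f_y(1, y) = -6*y**2 + 38*y - 60; vanishes at y ∈ {3}. (1, 3): f_x = 0, f = 0 — SINGULAR.
  x = 2: f_y(2, y) = -6*y**2 + 34*y - 50; no integer root y with |y| ≤ 4.
  x = 3: f_y(3, y) = -6*y**2 + 30*y - 44; no integer root y with |y| ≤ 4.
  x = 4: f_y(4, y) = -6*y**2 + 26*y - 42; no integer root y with |y| ≤ 4.
Only singular point on the grid: (1, 3).
Classify: substitute x = 1 + u, y = 3 + v and expand: f = -2*u**2*v - u**2 - 2*u*v**2 - 2*v**3 + v**2.
No constant or linear terms (consistent with a singular point). Quadratic part: -u**2 + v**2. Cubic part: -2*u**2*v - 2*u*v**2 - 2*v**3.
The quadratic part v**2 - u**2 = (v − u)(v + u) splits into two distinct linear factors, so there are two distinct tangent lines y − 3 = ±(x − 1) — this is a node (ordinary double point).
Classification: node.


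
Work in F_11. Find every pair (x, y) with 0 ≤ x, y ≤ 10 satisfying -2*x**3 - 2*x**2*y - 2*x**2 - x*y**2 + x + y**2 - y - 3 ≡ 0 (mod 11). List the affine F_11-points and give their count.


Affine F_11-points: {(1, 9), (2, 4), (2, 9), (3, 8), (3, 10), (5, 6), (9, 5), (9, 9)}; count = 8.

For each of the 121 pairs (x, y) ∈ F_11², evaluate f(x, y) mod 11. Record the zeros.
  x = 0: [0↦8, 1↦8, 2↦10, 3↦3, 4↦9, 5↦6, 6↦5, 7↦6, 8↦9, 9↦3, 10↦10]  zeros at y ∈ ∅
  x = 1: [0↦5, 1↦2, 2↦10, 3↦7, 4↦4, 5↦1, 6↦9, 7↦6, 8↦3, 9↦0, 10↦8]  zeros at y ∈ {9}
  x = 2: [0↦8, 1↦9, 2↦8, 3↦5, 4↦0, 5↦4, 6↦6, 7↦6, 8↦4, 9↦0, 10↦5]  zeros at y ∈ {4, 9}
  x = 3: [0↦5, 1↦6, 2↦3, 3↦7, 4↦7, 5↦3, 6↦6, 7↦5, 8↦0, 9↦2, 10↦0]  zeros at y ∈ {8, 10}
  x = 4: [0↦6, 1↦3, 2↦5, 3↦1, 4↦2, 5↦8, 6↦8, 7↦2, 8↦1, 9↦5, 10↦3]  zeros at y ∈ ∅
  x = 5: [0↦10, 1↦10, 2↦2, 3↦8, 4↦6, 5↦7, 6↦0, 7↦7, 8↦6, 9↦8, 10↦2]  zeros at y ∈ {6}
  x = 6: [0↦5, 1↦4, 2↦4, 3↦5, 4↦7, 5↦10, 6↦3, 7↦8, 8↦3, 9↦10, 10↦7]  zeros at y ∈ ∅
  x = 7: [0↦1, 1↦6, 2↦10, 3↦2, 4↦4, 5↦5, 6↦5, 7↦4, 8↦2, 9↦10, 10↦6]  zeros at y ∈ ∅
  x = 8: [0↦8, 1↦4, 2↦8, 3↦9, 4↦7, 5↦2, 6↦5, 7↦5, 8↦2, 9↦7, 10↦9]  zeros at y ∈ ∅
  x = 9: [0↦3, 1↦8, 2↦8, 3↦3, 4↦4, 5↦0, 6↦2, 7↦10, 8↦2, 9↦0, 10↦4]  zeros at y ∈ {5, 9}
  x = 10: [0↦7, 1↦6, 2↦9, 3↦5, 4↦5, 5↦9, 6↦6, 7↦7, 8↦1, 9↦10, 10↦1]  zeros at y ∈ ∅
Collecting zeros: affine points = {(1, 9), (2, 4), (2, 9), (3, 8), (3, 10), (5, 6), (9, 5), (9, 9)}.
Total count |C(F_11)_aff| = 8.


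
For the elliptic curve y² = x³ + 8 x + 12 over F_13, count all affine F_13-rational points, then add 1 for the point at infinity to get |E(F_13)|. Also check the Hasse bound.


Affine points = {(0, 5), (0, 8), (2, 6), (2, 7), (4, 2), (4, 11), (6, 4), (6, 9), (8, 4), (8, 9), (10, 0), (11, 1), (11, 12), (12, 4), (12, 9)}; affine count = 15; |E(F_13)| = 16.

Discriminant check: Δ ∝ 4a³ + 27b² = 4·8³ + 27·12² = 4·512 + 27·144 ≡ 8 (mod 13). Nonzero ⇒ E is nonsingular.
For each x ∈ F_13, compute rhs = x³ + 8·x + 12 mod 13, then count y ∈ F_13 with y² ≡ rhs.
  x = 0: rhs = 12, matching y values: 5, 8 (2 points).
  x = 1: rhs = 8, matching y values: none (0 points).
  x = 2: rhs = 10, matching y values: 6, 7 (2 points).
  x = 3: rhs = 11, matching y values: none (0 points).
  x = 4: rhs = 4, matching y values: 2, 11 (2 points).
  x = 5: rhs = 8, matching y values: none (0 points).
  x = 6: rhs = 3, matching y values: 4, 9 (2 points).
  x = 7: rhs = 8, matching y values: none (0 points).
  x = 8: rhs = 3, matching y values: 4, 9 (2 points).
  x = 9: rhs = 7, matching y values: none (0 points).
  x = 10: rhs = 0, matching y values: 0 (1 points).
  x = 11: rhs = 1, matching y values: 1, 12 (2 points).
  x = 12: rhs = 3, matching y values: 4, 9 (2 points).
Total affine count: 15.
Full point count |E(F_13)| = 15 + 1 = 16.
Hasse bound: |16 − (13+1)| = |2| = 2 ≤ 2√13 ≈ 7.2111 ✓.


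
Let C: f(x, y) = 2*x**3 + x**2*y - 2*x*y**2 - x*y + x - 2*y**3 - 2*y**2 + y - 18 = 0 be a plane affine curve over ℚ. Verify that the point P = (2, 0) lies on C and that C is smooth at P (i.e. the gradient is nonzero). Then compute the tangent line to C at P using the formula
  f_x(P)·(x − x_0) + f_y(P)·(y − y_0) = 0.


Tangent line at P: 25*x + 3*y - 50 = 0.

Step 1: f(2, 0) = 0, so P lies on C.
Step 2: partial derivatives
  f_x(x, y) = 6*x**2 + 2*x*y - 2*y**2 - y + 1, f_y(x, y) = x**2 - 4*x*y - x - 6*y**2 - 4*y + 1.
  f_x(P) = 25, f_y(P) = 3 (gradient nonzero, so P is smooth).
Step 3: tangent line at P: 25·(x − 2) + 3·(y − 0) = 0.
Expanding: 25*x + 3*y - 50 = 0.


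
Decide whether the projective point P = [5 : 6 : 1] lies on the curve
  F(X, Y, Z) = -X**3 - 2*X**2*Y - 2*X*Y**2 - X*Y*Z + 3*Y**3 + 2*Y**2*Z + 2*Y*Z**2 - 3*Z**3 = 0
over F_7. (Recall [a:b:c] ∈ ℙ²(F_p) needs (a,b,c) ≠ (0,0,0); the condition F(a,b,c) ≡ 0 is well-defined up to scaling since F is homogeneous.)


F(5,6,1) ≡ 5 (mod 7); P is NOT on the curve.

Evaluate F(5, 6, 1) term-by-term (mod 7).
  -X**3 ↦ -1·125·1·1 = -125
  -2*X**2*Y ↦ -2·25·6·1 = -300
  -2*X*Y**2 ↦ -2·5·36·1 = -360
  -X*Y*Z ↦ -1·5·6·1 = -30
  3*Y**3 ↦ 3·1·216·1 = 648
  2*Y**2*Z ↦ 2·1·36·1 = 72
  2*Y*Z**2 ↦ 2·1·6·1 = 12
  -3*Z**3 ↦ -3·1·1·1 = -3
Sum: F(5, 6, 1) = (-125) + (-300) + (-360) + (-30) + (648) + (72) + (12) + (-3) = -86.
Reducing mod 7: -86 ≡ 5 (mod 7).
Since F(a, b, c) ≡ 5 ≠ 0 (mod 7), P does NOT lie on the curve.


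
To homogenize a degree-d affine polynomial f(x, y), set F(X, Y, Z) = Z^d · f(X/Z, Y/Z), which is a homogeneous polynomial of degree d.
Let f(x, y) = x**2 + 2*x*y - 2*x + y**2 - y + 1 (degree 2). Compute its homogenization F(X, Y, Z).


F(X, Y, Z) = X**2 + 2*X*Y - 2*X*Z + Y**2 - Y*Z + Z**2

deg(f) = 2.
Substitute x = X/Z, y = Y/Z into f, then multiply by Z^2.
  monomial 1·x^2·y^0 ↦ 1·X^2·Y^0·Z^0.
  monomial 2·x^1·y^1 ↦ 2·X^1·Y^1·Z^0.
  monomial -2·x^1·y^0 ↦ -2·X^1·Y^0·Z^1.
  monomial 1·x^0·y^2 ↦ 1·X^0·Y^2·Z^0.
  monomial -1·x^0·y^1 ↦ -1·X^0·Y^1·Z^1.
  monomial 1·x^0·y^0 ↦ 1·X^0·Y^0·Z^2.
Collecting: F(X, Y, Z) = X**2 + 2*X*Y - 2*X*Z + Y**2 - Y*Z + Z**2.


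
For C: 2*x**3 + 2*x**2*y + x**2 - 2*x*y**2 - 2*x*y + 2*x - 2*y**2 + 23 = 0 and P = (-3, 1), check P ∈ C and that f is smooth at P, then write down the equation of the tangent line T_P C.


Tangent line at P: 34*x + 32*y + 70 = 0.

Step 1: f(-3, 1) = 0, so P lies on C.
Step 2: partial derivatives
  f_x(x, y) = 6*x**2 + 4*x*y + 2*x - 2*y**2 - 2*y + 2, f_y(x, y) = 2*x**2 - 4*x*y - 2*x - 4*y.
  f_x(P) = 34, f_y(P) = 32 (gradient nonzero, so P is smooth).
Step 3: tangent line at P: 34·(x − -3) + 32·(y − 1) = 0.
Expanding: 34*x + 32*y + 70 = 0.


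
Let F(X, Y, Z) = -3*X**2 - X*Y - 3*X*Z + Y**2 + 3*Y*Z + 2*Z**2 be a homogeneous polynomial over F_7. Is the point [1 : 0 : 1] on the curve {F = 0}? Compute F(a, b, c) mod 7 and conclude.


F(1,0,1) ≡ 3 (mod 7); P is NOT on the curve.

Evaluate F(1, 0, 1) term-by-term (mod 7).
  -3*X**2 ↦ -3·1·1·1 = -3
  -X*Y ↦ -1·1·0·1 = 0
  -3*X*Z ↦ -3·1·1·1 = -3
  Y**2 ↦ 1·1·0·1 = 0
  3*Y*Z ↦ 3·1·0·1 = 0
  2*Z**2 ↦ 2·1·1·1 = 2
Sum: F(1, 0, 1) = (-3) + (0) + (-3) + (0) + (0) + (2) = -4.
Reducing mod 7: -4 ≡ 3 (mod 7).
Since F(a, b, c) ≡ 3 ≠ 0 (mod 7), P does NOT lie on the curve.


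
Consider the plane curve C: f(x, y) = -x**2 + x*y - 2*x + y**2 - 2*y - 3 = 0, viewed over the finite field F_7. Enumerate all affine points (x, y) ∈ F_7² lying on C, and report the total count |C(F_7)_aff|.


Affine F_7-points: {(0, 3), (0, 6), (1, 3), (1, 5), (2, 2), (2, 5), (4, 6), (5, 2)}; count = 8.

For each of the 49 pairs (x, y) ∈ F_7², evaluate f(x, y) mod 7. Record the zeros.
  x = 0: [0↦4, 1↦3, 2↦4, 3↦0, 4↦5, 5↦5, 6↦0]  zeros at y ∈ {3, 6}
  x = 1: [0↦1, 1↦1, 2↦3, 3↦0, 4↦6, 5↦0, 6↦3]  zeros at y ∈ {3, 5}
  x = 2: [0↦3, 1↦4, 2↦0, 3↦5, 4↦5, 5↦0, 6↦4]  zeros at y ∈ {2, 5}
  x = 3: [0↦3, 1↦5, 2↦2, 3↦1, 4↦2, 5↦5, 6↦3]  zeros at y ∈ ∅
  x = 4: [0↦1, 1↦4, 2↦2, 3↦2, 4↦4, 5↦1, 6↦0]  zeros at y ∈ {6}
  x = 5: [0↦4, 1↦1, 2↦0, 3↦1, 4↦4, 5↦2, 6↦2]  zeros at y ∈ {2}
  x = 6: [0↦5, 1↦3, 2↦3, 3↦5, 4↦2, 5↦1, 6↦2]  zeros at y ∈ ∅
Collecting zeros: affine points = {(0, 3), (0, 6), (1, 3), (1, 5), (2, 2), (2, 5), (4, 6), (5, 2)}.
Total count |C(F_7)_aff| = 8.


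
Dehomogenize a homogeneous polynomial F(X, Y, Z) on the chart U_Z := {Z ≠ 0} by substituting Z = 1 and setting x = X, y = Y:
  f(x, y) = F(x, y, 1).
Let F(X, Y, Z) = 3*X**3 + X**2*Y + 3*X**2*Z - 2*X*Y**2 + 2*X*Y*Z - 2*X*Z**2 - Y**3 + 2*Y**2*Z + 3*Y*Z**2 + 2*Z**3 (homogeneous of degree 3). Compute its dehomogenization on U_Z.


f(x, y) = 3*x**3 + x**2*y + 3*x**2 - 2*x*y**2 + 2*x*y - 2*x - y**3 + 2*y**2 + 3*y + 2

On U_Z we set Z = 1. Each monomial c·X^i·Y^j·Z^k in F becomes c·x^i·y^j·1^k = c·x^i·y^j.
Substituting Z = 1: F(X, Y, 1) = 3*x**3 + x**2*y + 3*x**2 - 2*x*y**2 + 2*x*y - 2*x - y**3 + 2*y**2 + 3*y + 2.
Note: deg(f) ≤ deg(F) = 3; strict inequality happens when F is divisible by Z (lost terms).


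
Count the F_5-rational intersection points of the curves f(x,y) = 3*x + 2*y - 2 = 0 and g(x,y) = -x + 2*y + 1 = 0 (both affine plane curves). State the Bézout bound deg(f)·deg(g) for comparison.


Common zeros: {(2, 3)}; count = 1; Bézout bound = 1.

deg(f) = 1, deg(g) = 1, so Bézout bound = 1.
Scan x ∈ F_5. For each x, list the y ∈ F_5 with f(x, y) ≡ 0 and those with g(x, y) ≡ 0 (mod 5); the common zeros in that column are the intersection.
  x = 0: f ≡ 0 at y ∈ {1}; g ≡ 0 at y ∈ {2}; common: ∅.
  x = 1: f ≡ 0 at y ∈ {2}; g ≡ 0 at y ∈ {0}; common: ∅.
  x = 2: f ≡ 0 at y ∈ {3}; g ≡ 0 at y ∈ {3}; common: {3}.
  x = 3: f ≡ 0 at y ∈ {4}; g ≡ 0 at y ∈ {1}; common: ∅.
  x = 4: f ≡ 0 at y ∈ {0}; g ≡ 0 at y ∈ {4}; common: ∅.
Collecting: common zeros = {(2, 3)}, so the count is 1.
Comparison with the Bézout bound: 1 ≤ 1 = deg(f)·deg(g), as expected for curves with no common component (the bound is attained).


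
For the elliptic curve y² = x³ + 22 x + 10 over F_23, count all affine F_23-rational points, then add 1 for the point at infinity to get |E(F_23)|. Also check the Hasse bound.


Affine points = {(2, 4), (2, 19), (4, 1), (4, 22), (6, 6), (6, 17), (7, 1), (7, 22), (8, 10), (8, 13), (12, 1), (12, 22), (13, 3), (13, 20), (14, 7), (14, 16), (15, 9), (15, 14), (20, 3), (20, 20), (21, 2), (21, 21)}; affine count = 22; |E(F_23)| = 23.

Discriminant check: Δ ∝ 4a³ + 27b² = 4·22³ + 27·10² = 4·10648 + 27·100 ≡ 5 (mod 23). Nonzero ⇒ E is nonsingular.
For each x ∈ F_23, compute rhs = x³ + 22·x + 10 mod 23, then count y ∈ F_23 with y² ≡ rhs.
  x = 0: rhs = 10, matching y values: none (0 points).
  x = 1: rhs = 10, matching y values: none (0 points).
  x = 2: rhs = 16, matching y values: 4, 19 (2 points).
  x = 3: rhs = 11, matching y values: none (0 points).
  x = 4: rhs = 1, matching y values: 1, 22 (2 points).
  x = 5: rhs = 15, matching y values: none (0 points).
  x = 6: rhs = 13, matching y values: 6, 17 (2 points).
  x = 7: rhs = 1, matching y values: 1, 22 (2 points).
  x = 8: rhs = 8, matching y values: 10, 13 (2 points).
  x = 9: rhs = 17, matching y values: none (0 points).
  x = 10: rhs = 11, matching y values: none (0 points).
  x = 11: rhs = 19, matching y values: none (0 points).
  x = 12: rhs = 1, matching y values: 1, 22 (2 points).
  x = 13: rhs = 9, matching y values: 3, 20 (2 points).
  x = 14: rhs = 3, matching y values: 7, 16 (2 points).
  x = 15: rhs = 12, matching y values: 9, 14 (2 points).
  x = 16: rhs = 19, matching y values: none (0 points).
  x = 17: rhs = 7, matching y values: none (0 points).
  x = 18: rhs = 5, matching y values: none (0 points).
  x = 19: rhs = 19, matching y values: none (0 points).
  x = 20: rhs = 9, matching y values: 3, 20 (2 points).
  x = 21: rhs = 4, matching y values: 2, 21 (2 points).
  x = 22: rhs = 10, matching y values: none (0 points).
Total affine count: 22.
Full point count |E(F_23)| = 22 + 1 = 23.
Hasse bound: |23 − (23+1)| = |-1| = 1 ≤ 2√23 ≈ 9.5917 ✓.


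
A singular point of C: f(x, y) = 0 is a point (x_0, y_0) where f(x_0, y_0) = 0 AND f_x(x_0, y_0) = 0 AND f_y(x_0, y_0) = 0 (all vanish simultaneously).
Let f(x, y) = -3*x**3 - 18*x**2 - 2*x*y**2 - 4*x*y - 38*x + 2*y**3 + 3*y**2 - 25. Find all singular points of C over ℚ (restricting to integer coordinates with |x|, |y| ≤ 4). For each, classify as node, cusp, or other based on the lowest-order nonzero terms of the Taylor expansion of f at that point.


Singular points: {(-2, -1)}; classification: cusp.

Compute partial derivatives:
  f_x = -9*x**2 - 36*x - 2*y**2 - 4*y - 38.
  f_y = -4*x*y - 4*x + 6*y**2 + 6*y.
Scan x_0 ∈ {−4, ..., 4}. For each x_0, f_y(x_0, y) is a polynomial in y; find its integer roots y ∈ {−4, ..., 4}, then test f_x and f at those candidates.
  x = -4: f_y(-4, y) = 6*y**2 + 22*y + 16; vanishes at y ∈ {-1}. (-4, -1): f_x = -36 ≠ 0.
  x = -3: f_y(-3, y) = 6*y**2 + 18*y + 12; vanishes at y ∈ {-2, -1}. (-3, -2): f_x = -11 ≠ 0; (-3, -1): f_x = -9 ≠ 0.
  x = -2: f_y(-2, y) = 6*y**2 + 14*y + 8; vanishes at y ∈ {-1}. (-2, -1): f_x = 0, f = 0 — SINGULAR.
  x = -1: f_y(-1, y) = 6*y**2 + 10*y + 4; vanishes at y ∈ {-1}. (-1, -1): f_x = -9 ≠ 0.
  x = 0: f_y(0, y) = 6*y**2 + 6*y; vanishes at y ∈ {-1, 0}. (0, -1): f_x = -36 ≠ 0; (0, 0): f_x = -38 ≠ 0.
  x = 1: f_y(1, y) = 6*y**2 + 2*y - 4; vanishes at y ∈ {-1}. (1, -1): f_x = -81 ≠ 0.
  x = 2: f_y(2, y) = 6*y**2 - 2*y - 8; vanishes at y ∈ {-1}. (2, -1): f_x = -144 ≠ 0.
  x = 3: f_y(3, y) = 6*y**2 - 6*y - 12; vanishes at y ∈ {-1, 2}. (3, -1): f_x = -225 ≠ 0; (3, 2): f_x = -243 ≠ 0.
  x = 4: f_y(4, y) = 6*y**2 - 10*y - 16; vanishes at y ∈ {-1}. (4, -1): f_x = -324 ≠ 0.
Only singular point on the grid: (-2, -1).
Classify: substitute x = -2 + u, y = -1 + v and expand: f = -3*u**3 - 2*u*v**2 + 2*v**3 + v**2.
No constant or linear terms (consistent with a singular point). Quadratic part: v**2. Cubic part: -3*u**3 - 2*u*v**2 + 2*v**3.
The quadratic part v**2 is a perfect square, so there is a single (double) tangent line v = 0, i.e. y = -1. Restricting the cubic part to that line (v = 0) leaves -3*u**3 ≠ 0, so f is not divisible by v and the branch is v² ≈ 3*u**3 to lowest order — this is a cusp.
Classification: cusp.


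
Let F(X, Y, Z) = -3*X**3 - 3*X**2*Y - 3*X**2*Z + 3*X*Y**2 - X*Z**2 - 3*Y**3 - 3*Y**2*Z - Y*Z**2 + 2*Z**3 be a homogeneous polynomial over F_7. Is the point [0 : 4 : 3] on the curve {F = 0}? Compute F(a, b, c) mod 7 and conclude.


F(0,4,3) ≡ 4 (mod 7); P is NOT on the curve.

Evaluate F(0, 4, 3) term-by-term (mod 7).
  -3*X**3 ↦ -3·0·1·1 = 0
  -3*X**2*Y ↦ -3·0·4·1 = 0
  -3*X**2*Z ↦ -3·0·1·3 = 0
  3*X*Y**2 ↦ 3·0·16·1 = 0
  -X*Z**2 ↦ -1·0·1·9 = 0
  -3*Y**3 ↦ -3·1·64·1 = -192
  -3*Y**2*Z ↦ -3·1·16·3 = -144
  -Y*Z**2 ↦ -1·1·4·9 = -36
  2*Z**3 ↦ 2·1·1·27 = 54
Sum: F(0, 4, 3) = (0) + (0) + (0) + (0) + (0) + (-192) + (-144) + (-36) + (54) = -318.
Reducing mod 7: -318 ≡ 4 (mod 7).
Since F(a, b, c) ≡ 4 ≠ 0 (mod 7), P does NOT lie on the curve.


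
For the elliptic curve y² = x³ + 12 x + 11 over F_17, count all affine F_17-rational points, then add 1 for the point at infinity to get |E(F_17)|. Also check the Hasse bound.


Affine points = {(2, 3), (2, 14), (4, 2), (4, 15), (5, 3), (5, 14), (7, 8), (7, 9), (9, 7), (9, 10), (10, 3), (10, 14), (12, 8), (12, 9), (13, 1), (13, 16), (14, 4), (14, 13), (15, 8), (15, 9), (16, 7), (16, 10)}; affine count = 22; |E(F_17)| = 23.

Discriminant check: Δ ∝ 4a³ + 27b² = 4·12³ + 27·11² = 4·1728 + 27·121 ≡ 13 (mod 17). Nonzero ⇒ E is nonsingular.
For each x ∈ F_17, compute rhs = x³ + 12·x + 11 mod 17, then count y ∈ F_17 with y² ≡ rhs.
  x = 0: rhs = 11, matching y values: none (0 points).
  x = 1: rhs = 7, matching y values: none (0 points).
  x = 2: rhs = 9, matching y values: 3, 14 (2 points).
  x = 3: rhs = 6, matching y values: none (0 points).
  x = 4: rhs = 4, matching y values: 2, 15 (2 points).
  x = 5: rhs = 9, matching y values: 3, 14 (2 points).
  x = 6: rhs = 10, matching y values: none (0 points).
  x = 7: rhs = 13, matching y values: 8, 9 (2 points).
  x = 8: rhs = 7, matching y values: none (0 points).
  x = 9: rhs = 15, matching y values: 7, 10 (2 points).
  x = 10: rhs = 9, matching y values: 3, 14 (2 points).
  x = 11: rhs = 12, matching y values: none (0 points).
  x = 12: rhs = 13, matching y values: 8, 9 (2 points).
  x = 13: rhs = 1, matching y values: 1, 16 (2 points).
  x = 14: rhs = 16, matching y values: 4, 13 (2 points).
  x = 15: rhs = 13, matching y values: 8, 9 (2 points).
  x = 16: rhs = 15, matching y values: 7, 10 (2 points).
Total affine count: 22.
Full point count |E(F_17)| = 22 + 1 = 23.
Hasse bound: |23 − (17+1)| = |5| = 5 ≤ 2√17 ≈ 8.2462 ✓.


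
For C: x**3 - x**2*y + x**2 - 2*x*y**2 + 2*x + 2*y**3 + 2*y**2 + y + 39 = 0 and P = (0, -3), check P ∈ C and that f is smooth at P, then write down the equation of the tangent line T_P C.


Tangent line at P: -16*x + 43*y + 129 = 0.

Step 1: f(0, -3) = 0, so P lies on C.
Step 2: partial derivatives
  f_x(x, y) = 3*x**2 - 2*x*y + 2*x - 2*y**2 + 2, f_y(x, y) = -x**2 - 4*x*y + 6*y**2 + 4*y + 1.
  f_x(P) = -16, f_y(P) = 43 (gradient nonzero, so P is smooth).
Step 3: tangent line at P: -16·(x − 0) + 43·(y − -3) = 0.
Expanding: -16*x + 43*y + 129 = 0.


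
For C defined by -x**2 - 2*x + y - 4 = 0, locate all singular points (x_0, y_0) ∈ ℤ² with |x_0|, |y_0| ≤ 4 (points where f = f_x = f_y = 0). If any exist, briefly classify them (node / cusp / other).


No singular points in the scanned grid; C is smooth there.

Compute partial derivatives:
  f_x = -2*x - 2.
  f_y = 1.
f_y = 1 is a nonzero constant, so f_y never vanishes: no point (x, y) can satisfy f = f_x = f_y = 0. In particular no (x, y) ∈ {−4, ..., 4}² is singular; the curve is smooth.


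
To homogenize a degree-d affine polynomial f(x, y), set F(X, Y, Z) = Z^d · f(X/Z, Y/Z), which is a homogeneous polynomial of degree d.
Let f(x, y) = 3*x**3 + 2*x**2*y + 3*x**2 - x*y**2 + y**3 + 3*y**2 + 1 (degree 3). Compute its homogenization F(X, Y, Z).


F(X, Y, Z) = 3*X**3 + 2*X**2*Y + 3*X**2*Z - X*Y**2 + Y**3 + 3*Y**2*Z + Z**3

deg(f) = 3.
Substitute x = X/Z, y = Y/Z into f, then multiply by Z^3.
  monomial 3·x^3·y^0 ↦ 3·X^3·Y^0·Z^0.
  monomial 2·x^2·y^1 ↦ 2·X^2·Y^1·Z^0.
  monomial 3·x^2·y^0 ↦ 3·X^2·Y^0·Z^1.
  monomial -1·x^1·y^2 ↦ -1·X^1·Y^2·Z^0.
  monomial 1·x^0·y^3 ↦ 1·X^0·Y^3·Z^0.
  monomial 3·x^0·y^2 ↦ 3·X^0·Y^2·Z^1.
  monomial 1·x^0·y^0 ↦ 1·X^0·Y^0·Z^3.
Collecting: F(X, Y, Z) = 3*X**3 + 2*X**2*Y + 3*X**2*Z - X*Y**2 + Y**3 + 3*Y**2*Z + Z**3.


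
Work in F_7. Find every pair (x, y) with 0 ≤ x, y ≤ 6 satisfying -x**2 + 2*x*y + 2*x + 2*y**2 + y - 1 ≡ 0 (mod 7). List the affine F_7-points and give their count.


Affine F_7-points: {(0, 4), (0, 6), (1, 0), (1, 2), (3, 3), (3, 4), (5, 2), (5, 3)}; count = 8.

For each of the 49 pairs (x, y) ∈ F_7², evaluate f(x, y) mod 7. Record the zeros.
  x = 0: [0↦6, 1↦2, 2↦2, 3↦6, 4↦0, 5↦5, 6↦0]  zeros at y ∈ {4, 6}
  x = 1: [0↦0, 1↦5, 2↦0, 3↦6, 4↦2, 5↦2, 6↦6]  zeros at y ∈ {0, 2}
  x = 2: [0↦6, 1↦6, 2↦3, 3↦4, 4↦2, 5↦4, 6↦3]  zeros at y ∈ ∅
  x = 3: [0↦3, 1↦5, 2↦4, 3↦0, 4↦0, 5↦4, 6↦5]  zeros at y ∈ {3, 4}
  x = 4: [0↦5, 1↦2, 2↦3, 3↦1, 4↦3, 5↦2, 6↦5]  zeros at y ∈ ∅
  x = 5: [0↦5, 1↦4, 2↦0, 3↦0, 4↦4, 5↦5, 6↦3]  zeros at y ∈ {2, 3}
  x = 6: [0↦3, 1↦4, 2↦2, 3↦4, 4↦3, 5↦6, 6↦6]  zeros at y ∈ ∅
Collecting zeros: affine points = {(0, 4), (0, 6), (1, 0), (1, 2), (3, 3), (3, 4), (5, 2), (5, 3)}.
Total count |C(F_7)_aff| = 8.


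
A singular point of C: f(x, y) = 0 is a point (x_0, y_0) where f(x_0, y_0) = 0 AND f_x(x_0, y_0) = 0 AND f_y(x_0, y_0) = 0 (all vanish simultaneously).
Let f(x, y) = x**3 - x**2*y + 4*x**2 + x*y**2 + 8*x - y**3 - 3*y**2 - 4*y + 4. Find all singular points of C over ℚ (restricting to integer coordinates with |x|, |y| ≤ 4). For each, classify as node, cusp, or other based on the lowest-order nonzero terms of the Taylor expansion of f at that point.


Singular points: {(-2, -2)}; classification: cusp.

Compute partial derivatives:
  f_x = 3*x**2 - 2*x*y + 8*x + y**2 + 8.
  f_y = -x**2 + 2*x*y - 3*y**2 - 6*y - 4.
Scan x_0 ∈ {−4, ..., 4}. For each x_0, f_y(x_0, y) is a polynomial in y; find its integer roots y ∈ {−4, ..., 4}, then test f_x and f at those candidates.
  x = -4: f_y(-4, y) = -3*y**2 - 14*y - 20; no integer root y with |y| ≤ 4.
  x = -3: f_y(-3, y) = -3*y**2 - 12*y - 13; no integer root y with |y| ≤ 4.
  x = -2: f_y(-2, y) = -3*y**2 - 10*y - 8; vanishes at y ∈ {-2}. (-2, -2): f_x = 0, f = 0 — SINGULAR.
  x = -1: f_y(-1, y) = -3*y**2 - 8*y - 5; vanishes at y ∈ {-1}. (-1, -1): f_x = 2 ≠ 0.
  x = 0: f_y(0, y) = -3*y**2 - 6*y - 4; no integer root y with |y| ≤ 4.
  x = 1: f_y(1, y) = -3*y**2 - 4*y - 5; no integer root y with |y| ≤ 4.
  x = 2: f_y(2, y) = -3*y**2 - 2*y - 8; no integer root y with |y| ≤ 4.
  x = 3: f_y(3, y) = -3*y**2 - 13; no integer root y with |y| ≤ 4.
  x = 4: f_y(4, y) = -3*y**2 + 2*y - 20; no integer root y with |y| ≤ 4.
Only singular point on the grid: (-2, -2).
Classify: substitute x = -2 + u, y = -2 + v and expand: f = u**3 - u**2*v + u*v**2 - v**3 + v**2.
No constant or linear terms (consistent with a singular point). Quadratic part: v**2. Cubic part: u**3 - u**2*v + u*v**2 - v**3.
The quadratic part v**2 is a perfect square, so there is a single (double) tangent line v = 0, i.e. y = -2. Restricting the cubic part to that line (v = 0) leaves u**3 ≠ 0, so f is not divisible by v and the branch is v² ≈ -u**3 to lowest order — this is a cusp.
Classification: cusp.


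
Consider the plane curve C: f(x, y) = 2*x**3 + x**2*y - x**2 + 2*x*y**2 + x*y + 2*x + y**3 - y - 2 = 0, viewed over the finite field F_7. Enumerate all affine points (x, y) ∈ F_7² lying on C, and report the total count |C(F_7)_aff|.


Affine F_7-points: {(1, 3), (2, 0), (3, 0), (4, 2), (5, 1), (6, 0), (6, 4), (6, 5)}; count = 8.

For each of the 49 pairs (x, y) ∈ F_7², evaluate f(x, y) mod 7. Record the zeros.
  x = 0: [0↦5, 1↦5, 2↦4, 3↦1, 4↦2, 5↦6, 6↦5]  zeros at y ∈ ∅
  x = 1: [0↦1, 1↦5, 2↦5, 3↦0, 4↦3, 5↦6, 6↦1]  zeros at y ∈ {3}
  x = 2: [0↦0, 1↦3, 2↦6, 3↦1, 4↦1, 5↦5, 6↦5]  zeros at y ∈ {0}
  x = 3: [0↦0, 1↦4, 2↦5, 3↦2, 4↦1, 5↦1, 6↦1]  zeros at y ∈ {0}
  x = 4: [0↦6, 1↦6, 2↦0, 3↦1, 4↦1, 5↦6, 6↦1]  zeros at y ∈ {2}
  x = 5: [0↦2, 1↦0, 2↦3, 3↦3, 4↦6, 5↦4, 6↦3]  zeros at y ∈ {1}
  x = 6: [0↦0, 1↦5, 2↦5, 3↦6, 4↦0, 5↦0, 6↦5]  zeros at y ∈ {0, 4, 5}
Collecting zeros: affine points = {(1, 3), (2, 0), (3, 0), (4, 2), (5, 1), (6, 0), (6, 4), (6, 5)}.
Total count |C(F_7)_aff| = 8.


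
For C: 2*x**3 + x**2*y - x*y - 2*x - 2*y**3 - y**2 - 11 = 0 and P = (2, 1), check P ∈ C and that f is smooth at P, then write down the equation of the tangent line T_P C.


Tangent line at P: 25*x - 6*y - 44 = 0.

Step 1: f(2, 1) = 0, so P lies on C.
Step 2: partial derivatives
  f_x(x, y) = 6*x**2 + 2*x*y - y - 2, f_y(x, y) = x**2 - x - 6*y**2 - 2*y.
  f_x(P) = 25, f_y(P) = -6 (gradient nonzero, so P is smooth).
Step 3: tangent line at P: 25·(x − 2) + -6·(y − 1) = 0.
Expanding: 25*x - 6*y - 44 = 0.


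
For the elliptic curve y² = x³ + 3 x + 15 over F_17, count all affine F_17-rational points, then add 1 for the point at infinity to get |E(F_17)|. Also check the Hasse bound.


Affine points = {(0, 7), (0, 10), (1, 6), (1, 11), (3, 0), (5, 6), (5, 11), (10, 5), (10, 12), (11, 6), (11, 11), (14, 8), (14, 9), (15, 1), (15, 16)}; affine count = 15; |E(F_17)| = 16.

Discriminant check: Δ ∝ 4a³ + 27b² = 4·3³ + 27·15² = 4·27 + 27·225 ≡ 12 (mod 17). Nonzero ⇒ E is nonsingular.
For each x ∈ F_17, compute rhs = x³ + 3·x + 15 mod 17, then count y ∈ F_17 with y² ≡ rhs.
  x = 0: rhs = 15, matching y values: 7, 10 (2 points).
  x = 1: rhs = 2, matching y values: 6, 11 (2 points).
  x = 2: rhs = 12, matching y values: none (0 points).
  x = 3: rhs = 0, matching y values: 0 (1 points).
  x = 4: rhs = 6, matching y values: none (0 points).
  x = 5: rhs = 2, matching y values: 6, 11 (2 points).
  x = 6: rhs = 11, matching y values: none (0 points).
  x = 7: rhs = 5, matching y values: none (0 points).
  x = 8: rhs = 7, matching y values: none (0 points).
  x = 9: rhs = 6, matching y values: none (0 points).
  x = 10: rhs = 8, matching y values: 5, 12 (2 points).
  x = 11: rhs = 2, matching y values: 6, 11 (2 points).
  x = 12: rhs = 11, matching y values: none (0 points).
  x = 13: rhs = 7, matching y values: none (0 points).
  x = 14: rhs = 13, matching y values: 8, 9 (2 points).
  x = 15: rhs = 1, matching y values: 1, 16 (2 points).
  x = 16: rhs = 11, matching y values: none (0 points).
Total affine count: 15.
Full point count |E(F_17)| = 15 + 1 = 16.
Hasse bound: |16 − (17+1)| = |-2| = 2 ≤ 2√17 ≈ 8.2462 ✓.


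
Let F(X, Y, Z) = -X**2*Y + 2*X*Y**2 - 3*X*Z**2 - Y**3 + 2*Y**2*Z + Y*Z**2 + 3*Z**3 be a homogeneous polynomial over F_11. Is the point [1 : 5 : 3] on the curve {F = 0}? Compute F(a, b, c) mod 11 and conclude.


F(1,5,3) ≡ 4 (mod 11); P is NOT on the curve.

Evaluate F(1, 5, 3) term-by-term (mod 11).
  -X**2*Y ↦ -1·1·5·1 = -5
  2*X*Y**2 ↦ 2·1·25·1 = 50
  -3*X*Z**2 ↦ -3·1·1·9 = -27
  -Y**3 ↦ -1·1·125·1 = -125
  2*Y**2*Z ↦ 2·1·25·3 = 150
  Y*Z**2 ↦ 1·1·5·9 = 45
  3*Z**3 ↦ 3·1·1·27 = 81
Sum: F(1, 5, 3) = (-5) + (50) + (-27) + (-125) + (150) + (45) + (81) = 169.
Reducing mod 11: 169 ≡ 4 (mod 11).
Since F(a, b, c) ≡ 4 ≠ 0 (mod 11), P does NOT lie on the curve.
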